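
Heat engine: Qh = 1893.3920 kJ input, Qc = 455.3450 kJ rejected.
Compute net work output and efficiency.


W = 1893.3920 - 455.3450 = 1438.0470 kJ
eta = 1438.0470 / 1893.3920 = 0.7595 = 75.9508%

W = 1438.0470 kJ, eta = 75.9508%


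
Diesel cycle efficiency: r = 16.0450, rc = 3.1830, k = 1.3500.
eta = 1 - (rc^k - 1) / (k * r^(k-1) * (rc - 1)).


r^(k-1) = 2.6416
rc^k = 4.7734
eta = 0.5153 = 51.5294%

51.5294%


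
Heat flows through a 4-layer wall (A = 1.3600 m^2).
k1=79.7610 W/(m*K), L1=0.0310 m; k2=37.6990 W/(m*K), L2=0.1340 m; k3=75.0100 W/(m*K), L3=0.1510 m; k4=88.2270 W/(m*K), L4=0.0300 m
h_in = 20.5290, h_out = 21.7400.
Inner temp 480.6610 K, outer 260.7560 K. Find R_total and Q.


R_conv_in = 1/(20.5290*1.3600) = 0.0358
R_1 = 0.0310/(79.7610*1.3600) = 0.0003
R_2 = 0.1340/(37.6990*1.3600) = 0.0026
R_3 = 0.1510/(75.0100*1.3600) = 0.0015
R_4 = 0.0300/(88.2270*1.3600) = 0.0003
R_conv_out = 1/(21.7400*1.3600) = 0.0338
R_total = 0.0743 K/W
Q = 219.9050 / 0.0743 = 2960.9221 W

R_total = 0.0743 K/W, Q = 2960.9221 W


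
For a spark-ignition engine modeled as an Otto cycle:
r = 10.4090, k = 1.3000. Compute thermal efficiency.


r^(k-1) = 2.0194
eta = 1 - 1/2.0194 = 0.5048 = 50.4804%

50.4804%


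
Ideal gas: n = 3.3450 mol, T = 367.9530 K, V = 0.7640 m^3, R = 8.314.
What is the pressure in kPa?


P = nRT/V = 3.3450 * 8.314 * 367.9530 / 0.7640
= 10232.8944 / 0.7640 = 13393.8408 Pa = 13.3938 kPa

13.3938 kPa


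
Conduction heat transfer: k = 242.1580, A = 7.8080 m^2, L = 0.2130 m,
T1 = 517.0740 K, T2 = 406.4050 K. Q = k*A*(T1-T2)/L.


dT = 110.6690 K
Q = 242.1580 * 7.8080 * 110.6690 / 0.2130 = 982392.4317 W

982392.4317 W


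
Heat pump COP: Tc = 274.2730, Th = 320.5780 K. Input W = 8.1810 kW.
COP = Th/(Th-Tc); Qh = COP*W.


COP = 320.5780 / 46.3050 = 6.9232
Qh = 6.9232 * 8.1810 = 56.6386 kW

COP = 6.9232, Qh = 56.6386 kW


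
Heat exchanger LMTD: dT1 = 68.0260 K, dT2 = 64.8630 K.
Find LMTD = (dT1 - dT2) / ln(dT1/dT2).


dT1/dT2 = 1.0488
ln(dT1/dT2) = 0.0476
LMTD = 3.1630 / 0.0476 = 66.4320 K

66.4320 K


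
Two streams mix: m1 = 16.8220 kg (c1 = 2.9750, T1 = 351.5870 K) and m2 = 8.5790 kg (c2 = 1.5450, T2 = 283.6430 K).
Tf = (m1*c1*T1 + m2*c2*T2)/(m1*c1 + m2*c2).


num = 21354.8914
den = 63.3000
Tf = 337.3600 K

337.3600 K


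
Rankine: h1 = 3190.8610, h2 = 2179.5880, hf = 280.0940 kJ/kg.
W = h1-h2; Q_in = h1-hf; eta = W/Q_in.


W = 1011.2730 kJ/kg
Q_in = 2910.7670 kJ/kg
eta = 0.3474 = 34.7425%

eta = 34.7425%


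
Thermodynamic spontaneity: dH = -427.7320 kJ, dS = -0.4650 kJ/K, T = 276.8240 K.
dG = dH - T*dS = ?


T*dS = 276.8240 * -0.4650 = -128.7232 kJ
dG = -427.7320 + 128.7232 = -299.0088 kJ (spontaneous)

dG = -299.0088 kJ, spontaneous


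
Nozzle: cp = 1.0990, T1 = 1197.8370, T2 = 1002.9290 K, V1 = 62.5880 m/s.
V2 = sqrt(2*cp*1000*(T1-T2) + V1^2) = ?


dT = 194.9080 K
2*cp*1000*dT = 428407.7840
V1^2 = 3917.2577
V2 = sqrt(432325.0417) = 657.5143 m/s

657.5143 m/s


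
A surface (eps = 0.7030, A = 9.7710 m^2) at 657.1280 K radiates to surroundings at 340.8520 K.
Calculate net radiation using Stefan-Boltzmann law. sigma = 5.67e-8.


T^4 = 1.8647e+11
Tsurr^4 = 1.3498e+10
Q = 0.7030 * 5.67e-8 * 9.7710 * 1.7297e+11 = 67366.4849 W

67366.4849 W


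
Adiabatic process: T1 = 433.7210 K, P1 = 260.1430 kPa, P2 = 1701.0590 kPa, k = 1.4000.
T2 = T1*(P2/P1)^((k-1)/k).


(k-1)/k = 0.2857
(P2/P1)^exp = 1.7100
T2 = 433.7210 * 1.7100 = 741.6731 K

741.6731 K


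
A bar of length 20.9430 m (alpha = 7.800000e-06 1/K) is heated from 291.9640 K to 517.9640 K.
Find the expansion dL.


dT = 226.0000 K
dL = 7.800000e-06 * 20.9430 * 226.0000 = 0.036918 m
L_final = 20.979918 m

dL = 0.036918 m


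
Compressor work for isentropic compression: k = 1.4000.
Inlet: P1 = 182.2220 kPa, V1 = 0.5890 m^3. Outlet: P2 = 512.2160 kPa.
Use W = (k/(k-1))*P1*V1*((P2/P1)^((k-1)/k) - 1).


(k-1)/k = 0.2857
(P2/P1)^exp = 1.3435
W = 3.5000 * 182.2220 * 0.5890 * (1.3435 - 1) = 129.0428 kJ

129.0428 kJ


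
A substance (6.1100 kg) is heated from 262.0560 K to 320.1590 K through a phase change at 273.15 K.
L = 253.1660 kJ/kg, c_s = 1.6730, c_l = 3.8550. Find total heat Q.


Q1 (sensible, solid) = 6.1100 * 1.6730 * 11.0940 = 113.4032 kJ
Q2 (latent) = 6.1100 * 253.1660 = 1546.8443 kJ
Q3 (sensible, liquid) = 6.1100 * 3.8550 * 47.0090 = 1107.2523 kJ
Q_total = 2767.4998 kJ

2767.4998 kJ


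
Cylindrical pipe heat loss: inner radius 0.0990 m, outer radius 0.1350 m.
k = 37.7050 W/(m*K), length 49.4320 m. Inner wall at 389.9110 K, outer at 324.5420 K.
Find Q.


dT = 65.3690 K
ln(ro/ri) = 0.3102
Q = 2*pi*37.7050*49.4320*65.3690 / 0.3102 = 2468198.8780 W

2468198.8780 W


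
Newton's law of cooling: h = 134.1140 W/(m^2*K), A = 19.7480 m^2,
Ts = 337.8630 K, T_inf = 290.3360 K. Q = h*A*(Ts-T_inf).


dT = 47.5270 K
Q = 134.1140 * 19.7480 * 47.5270 = 125874.4645 W

125874.4645 W


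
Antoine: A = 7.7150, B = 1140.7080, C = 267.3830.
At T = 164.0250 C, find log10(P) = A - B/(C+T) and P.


C+T = 431.4080
B/(C+T) = 2.6442
log10(P) = 7.7150 - 2.6442 = 5.0708
P = 10^5.0708 = 117719.5940 mmHg

117719.5940 mmHg


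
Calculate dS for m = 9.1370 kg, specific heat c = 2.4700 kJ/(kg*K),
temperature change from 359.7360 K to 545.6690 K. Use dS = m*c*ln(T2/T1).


T2/T1 = 1.5169
ln(T2/T1) = 0.4166
dS = 9.1370 * 2.4700 * 0.4166 = 9.4029 kJ/K

9.4029 kJ/K


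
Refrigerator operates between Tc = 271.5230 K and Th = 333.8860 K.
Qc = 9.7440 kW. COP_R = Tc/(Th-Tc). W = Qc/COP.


COP = 271.5230 / 62.3630 = 4.3539
W = 9.7440 / 4.3539 = 2.2380 kW

COP = 4.3539, W = 2.2380 kW


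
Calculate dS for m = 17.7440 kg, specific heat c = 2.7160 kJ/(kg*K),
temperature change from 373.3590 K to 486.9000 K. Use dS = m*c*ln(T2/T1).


T2/T1 = 1.3041
ln(T2/T1) = 0.2655
dS = 17.7440 * 2.7160 * 0.2655 = 12.7960 kJ/K

12.7960 kJ/K


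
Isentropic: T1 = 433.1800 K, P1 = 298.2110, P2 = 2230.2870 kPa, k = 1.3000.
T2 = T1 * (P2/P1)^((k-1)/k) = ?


(k-1)/k = 0.2308
(P2/P1)^exp = 1.5909
T2 = 433.1800 * 1.5909 = 689.1648 K

689.1648 K


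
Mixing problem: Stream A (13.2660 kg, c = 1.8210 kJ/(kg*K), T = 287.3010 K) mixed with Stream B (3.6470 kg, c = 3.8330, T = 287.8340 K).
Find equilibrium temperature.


num = 10964.0585
den = 38.1363
Tf = 287.4964 K

287.4964 K


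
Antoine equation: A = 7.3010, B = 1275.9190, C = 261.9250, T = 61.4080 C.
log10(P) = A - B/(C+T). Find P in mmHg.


C+T = 323.3330
B/(C+T) = 3.9461
log10(P) = 7.3010 - 3.9461 = 3.3549
P = 10^3.3549 = 2263.8867 mmHg

2263.8867 mmHg


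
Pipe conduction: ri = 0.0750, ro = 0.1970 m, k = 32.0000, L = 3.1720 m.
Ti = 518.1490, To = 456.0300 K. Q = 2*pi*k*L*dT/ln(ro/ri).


dT = 62.1190 K
ln(ro/ri) = 0.9657
Q = 2*pi*32.0000*3.1720*62.1190 / 0.9657 = 41024.0211 W

41024.0211 W


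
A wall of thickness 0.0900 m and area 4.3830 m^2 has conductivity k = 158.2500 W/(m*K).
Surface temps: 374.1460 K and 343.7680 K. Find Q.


dT = 30.3780 K
Q = 158.2500 * 4.3830 * 30.3780 / 0.0900 = 234116.4110 W

234116.4110 W


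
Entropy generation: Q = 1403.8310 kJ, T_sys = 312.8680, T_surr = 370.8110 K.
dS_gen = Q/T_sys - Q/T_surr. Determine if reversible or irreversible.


dS_sys = 1403.8310/312.8680 = 4.4870 kJ/K
dS_surr = -1403.8310/370.8110 = -3.7858 kJ/K
dS_gen = 4.4870 - 3.7858 = 0.7011 kJ/K (irreversible)

dS_gen = 0.7011 kJ/K, irreversible


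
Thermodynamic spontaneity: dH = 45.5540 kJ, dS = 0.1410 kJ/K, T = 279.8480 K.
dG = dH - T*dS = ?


T*dS = 279.8480 * 0.1410 = 39.4586 kJ
dG = 45.5540 - 39.4586 = 6.0954 kJ (non-spontaneous)

dG = 6.0954 kJ, non-spontaneous


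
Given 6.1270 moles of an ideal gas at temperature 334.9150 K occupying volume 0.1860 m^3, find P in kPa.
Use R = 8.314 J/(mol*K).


P = nRT/V = 6.1270 * 8.314 * 334.9150 / 0.1860
= 17060.5292 / 0.1860 = 91723.2755 Pa = 91.7233 kPa

91.7233 kPa


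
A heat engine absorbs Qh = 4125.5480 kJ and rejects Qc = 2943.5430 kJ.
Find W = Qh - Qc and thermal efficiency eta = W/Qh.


W = 4125.5480 - 2943.5430 = 1182.0050 kJ
eta = 1182.0050 / 4125.5480 = 0.2865 = 28.6509%

W = 1182.0050 kJ, eta = 28.6509%


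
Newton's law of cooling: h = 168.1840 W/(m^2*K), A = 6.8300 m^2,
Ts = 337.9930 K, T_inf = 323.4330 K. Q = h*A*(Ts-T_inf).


dT = 14.5600 K
Q = 168.1840 * 6.8300 * 14.5600 = 16725.0242 W

16725.0242 W


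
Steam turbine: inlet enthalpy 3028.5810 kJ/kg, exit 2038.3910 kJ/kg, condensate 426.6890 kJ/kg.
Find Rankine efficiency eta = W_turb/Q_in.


W = 990.1900 kJ/kg
Q_in = 2601.8920 kJ/kg
eta = 0.3806 = 38.0565%

eta = 38.0565%


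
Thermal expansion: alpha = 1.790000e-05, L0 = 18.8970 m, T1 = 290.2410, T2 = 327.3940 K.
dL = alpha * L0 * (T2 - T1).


dT = 37.1530 K
dL = 1.790000e-05 * 18.8970 * 37.1530 = 0.012567 m
L_final = 18.909567 m

dL = 0.012567 m


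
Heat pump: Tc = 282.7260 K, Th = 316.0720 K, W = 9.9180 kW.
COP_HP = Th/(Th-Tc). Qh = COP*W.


COP = 316.0720 / 33.3460 = 9.4786
Qh = 9.4786 * 9.9180 = 94.0083 kW

COP = 9.4786, Qh = 94.0083 kW


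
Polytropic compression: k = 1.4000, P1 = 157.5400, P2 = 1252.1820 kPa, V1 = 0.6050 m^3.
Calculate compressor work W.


(k-1)/k = 0.2857
(P2/P1)^exp = 1.8081
W = 3.5000 * 157.5400 * 0.6050 * (1.8081 - 1) = 269.5741 kJ

269.5741 kJ


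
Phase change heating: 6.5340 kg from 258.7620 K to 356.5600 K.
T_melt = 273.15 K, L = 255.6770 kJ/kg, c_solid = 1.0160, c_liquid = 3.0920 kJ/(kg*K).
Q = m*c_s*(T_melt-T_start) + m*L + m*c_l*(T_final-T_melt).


Q1 (sensible, solid) = 6.5340 * 1.0160 * 14.3880 = 95.5154 kJ
Q2 (latent) = 6.5340 * 255.6770 = 1670.5935 kJ
Q3 (sensible, liquid) = 6.5340 * 3.0920 * 83.4100 = 1685.1429 kJ
Q_total = 3451.2518 kJ

3451.2518 kJ


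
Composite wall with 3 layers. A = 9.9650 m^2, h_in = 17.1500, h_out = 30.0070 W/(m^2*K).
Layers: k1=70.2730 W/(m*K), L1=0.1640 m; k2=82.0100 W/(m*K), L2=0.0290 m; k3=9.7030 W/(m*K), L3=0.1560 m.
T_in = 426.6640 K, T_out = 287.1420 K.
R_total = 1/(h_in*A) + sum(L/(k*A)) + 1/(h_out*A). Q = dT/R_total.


R_conv_in = 1/(17.1500*9.9650) = 0.0059
R_1 = 0.1640/(70.2730*9.9650) = 0.0002
R_2 = 0.0290/(82.0100*9.9650) = 3.5486e-05
R_3 = 0.1560/(9.7030*9.9650) = 0.0016
R_conv_out = 1/(30.0070*9.9650) = 0.0033
R_total = 0.0111 K/W
Q = 139.5220 / 0.0111 = 12593.6905 W

R_total = 0.0111 K/W, Q = 12593.6905 W


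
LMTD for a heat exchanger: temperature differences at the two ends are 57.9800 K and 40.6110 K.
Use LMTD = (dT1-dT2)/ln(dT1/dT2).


dT1/dT2 = 1.4277
ln(dT1/dT2) = 0.3561
LMTD = 17.3690 / 0.3561 = 48.7812 K

48.7812 K


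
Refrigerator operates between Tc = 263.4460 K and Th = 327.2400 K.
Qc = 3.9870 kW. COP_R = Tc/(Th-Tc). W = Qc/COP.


COP = 263.4460 / 63.7940 = 4.1296
W = 3.9870 / 4.1296 = 0.9655 kW

COP = 4.1296, W = 0.9655 kW


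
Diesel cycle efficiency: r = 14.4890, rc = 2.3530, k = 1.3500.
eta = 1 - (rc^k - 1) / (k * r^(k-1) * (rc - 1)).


r^(k-1) = 2.5490
rc^k = 3.1746
eta = 0.5329 = 53.2926%

53.2926%


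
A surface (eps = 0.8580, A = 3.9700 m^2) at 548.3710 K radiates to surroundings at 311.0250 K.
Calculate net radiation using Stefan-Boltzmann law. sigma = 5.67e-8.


T^4 = 9.0427e+10
Tsurr^4 = 9.3580e+09
Q = 0.8580 * 5.67e-8 * 3.9700 * 8.1069e+10 = 15657.2561 W

15657.2561 W


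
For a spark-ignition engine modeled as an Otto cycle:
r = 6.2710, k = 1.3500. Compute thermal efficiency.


r^(k-1) = 1.9014
eta = 1 - 1/1.9014 = 0.4741 = 47.4065%

47.4065%


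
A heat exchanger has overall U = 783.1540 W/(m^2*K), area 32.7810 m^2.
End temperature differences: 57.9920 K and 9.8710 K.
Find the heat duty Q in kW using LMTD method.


LMTD = 27.1762 K
Q = 783.1540 * 32.7810 * 27.1762 = 697682.8814 W = 697.6829 kW

697.6829 kW


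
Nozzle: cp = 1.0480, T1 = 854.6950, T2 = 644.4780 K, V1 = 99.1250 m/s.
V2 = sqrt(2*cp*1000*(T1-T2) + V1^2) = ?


dT = 210.2170 K
2*cp*1000*dT = 440614.8320
V1^2 = 9825.7656
V2 = sqrt(450440.5976) = 671.1487 m/s

671.1487 m/s


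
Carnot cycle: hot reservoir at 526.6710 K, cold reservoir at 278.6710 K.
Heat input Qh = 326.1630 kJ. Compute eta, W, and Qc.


eta = 1 - 278.6710/526.6710 = 0.4709
W = 0.4709 * 326.1630 = 153.5844 kJ
Qc = 326.1630 - 153.5844 = 172.5786 kJ

eta = 47.0882%, W = 153.5844 kJ, Qc = 172.5786 kJ


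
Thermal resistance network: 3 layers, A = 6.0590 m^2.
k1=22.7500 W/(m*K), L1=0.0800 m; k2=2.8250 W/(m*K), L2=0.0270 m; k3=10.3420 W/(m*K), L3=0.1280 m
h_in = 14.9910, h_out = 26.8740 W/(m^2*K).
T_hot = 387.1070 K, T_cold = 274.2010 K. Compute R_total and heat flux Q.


R_conv_in = 1/(14.9910*6.0590) = 0.0110
R_1 = 0.0800/(22.7500*6.0590) = 0.0006
R_2 = 0.0270/(2.8250*6.0590) = 0.0016
R_3 = 0.1280/(10.3420*6.0590) = 0.0020
R_conv_out = 1/(26.8740*6.0590) = 0.0061
R_total = 0.0214 K/W
Q = 112.9060 / 0.0214 = 5287.9918 W

R_total = 0.0214 K/W, Q = 5287.9918 W


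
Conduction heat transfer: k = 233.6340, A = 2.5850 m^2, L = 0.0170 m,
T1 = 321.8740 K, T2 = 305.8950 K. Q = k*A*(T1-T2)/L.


dT = 15.9790 K
Q = 233.6340 * 2.5850 * 15.9790 / 0.0170 = 567671.7305 W

567671.7305 W


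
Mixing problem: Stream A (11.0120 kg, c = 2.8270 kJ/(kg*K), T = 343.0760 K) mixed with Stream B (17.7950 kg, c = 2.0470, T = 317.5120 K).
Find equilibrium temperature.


num = 22246.0809
den = 67.5573
Tf = 329.2921 K

329.2921 K


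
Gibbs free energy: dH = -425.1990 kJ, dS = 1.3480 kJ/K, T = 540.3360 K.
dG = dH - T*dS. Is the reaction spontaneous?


T*dS = 540.3360 * 1.3480 = 728.3729 kJ
dG = -425.1990 - 728.3729 = -1153.5719 kJ (spontaneous)

dG = -1153.5719 kJ, spontaneous


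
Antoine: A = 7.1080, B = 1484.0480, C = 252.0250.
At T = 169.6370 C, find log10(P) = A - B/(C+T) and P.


C+T = 421.6620
B/(C+T) = 3.5195
log10(P) = 7.1080 - 3.5195 = 3.5885
P = 10^3.5885 = 3876.8556 mmHg

3876.8556 mmHg


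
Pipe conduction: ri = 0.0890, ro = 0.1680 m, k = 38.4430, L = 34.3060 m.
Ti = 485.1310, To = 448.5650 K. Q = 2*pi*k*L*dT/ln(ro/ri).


dT = 36.5660 K
ln(ro/ri) = 0.6353
Q = 2*pi*38.4430*34.3060*36.5660 / 0.6353 = 476921.5526 W

476921.5526 W


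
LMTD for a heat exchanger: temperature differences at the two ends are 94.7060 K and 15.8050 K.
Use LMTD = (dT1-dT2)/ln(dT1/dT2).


dT1/dT2 = 5.9922
ln(dT1/dT2) = 1.7905
LMTD = 78.9010 / 1.7905 = 44.0677 K

44.0677 K


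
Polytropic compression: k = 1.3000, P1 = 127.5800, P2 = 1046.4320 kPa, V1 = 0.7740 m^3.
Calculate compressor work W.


(k-1)/k = 0.2308
(P2/P1)^exp = 1.6252
W = 4.3333 * 127.5800 * 0.7740 * (1.6252 - 1) = 267.5247 kJ

267.5247 kJ


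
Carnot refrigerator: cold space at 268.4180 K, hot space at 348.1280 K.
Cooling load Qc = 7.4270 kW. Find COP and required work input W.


COP = 268.4180 / 79.7100 = 3.3674
W = 7.4270 / 3.3674 = 2.2055 kW

COP = 3.3674, W = 2.2055 kW


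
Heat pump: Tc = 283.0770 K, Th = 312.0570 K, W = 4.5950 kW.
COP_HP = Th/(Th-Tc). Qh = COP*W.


COP = 312.0570 / 28.9800 = 10.7680
Qh = 10.7680 * 4.5950 = 49.4790 kW

COP = 10.7680, Qh = 49.4790 kW


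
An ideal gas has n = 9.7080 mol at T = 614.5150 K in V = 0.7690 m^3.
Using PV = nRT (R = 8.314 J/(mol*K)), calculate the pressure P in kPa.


P = nRT/V = 9.7080 * 8.314 * 614.5150 / 0.7690
= 49598.9264 / 0.7690 = 64497.9537 Pa = 64.4980 kPa

64.4980 kPa


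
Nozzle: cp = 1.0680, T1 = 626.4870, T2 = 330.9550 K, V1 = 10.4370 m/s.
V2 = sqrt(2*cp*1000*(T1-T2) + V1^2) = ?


dT = 295.5320 K
2*cp*1000*dT = 631256.3520
V1^2 = 108.9310
V2 = sqrt(631365.2830) = 794.5850 m/s

794.5850 m/s


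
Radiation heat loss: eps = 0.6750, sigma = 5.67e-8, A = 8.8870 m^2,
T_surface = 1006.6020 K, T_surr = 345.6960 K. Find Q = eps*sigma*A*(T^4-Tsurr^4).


T^4 = 1.0267e+12
Tsurr^4 = 1.4282e+10
Q = 0.6750 * 5.67e-8 * 8.8870 * 1.0124e+12 = 344341.5678 W

344341.5678 W


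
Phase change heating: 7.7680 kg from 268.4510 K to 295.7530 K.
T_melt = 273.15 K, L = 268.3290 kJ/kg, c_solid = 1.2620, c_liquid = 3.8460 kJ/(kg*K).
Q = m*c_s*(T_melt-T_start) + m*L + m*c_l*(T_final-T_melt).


Q1 (sensible, solid) = 7.7680 * 1.2620 * 4.6990 = 46.0653 kJ
Q2 (latent) = 7.7680 * 268.3290 = 2084.3797 kJ
Q3 (sensible, liquid) = 7.7680 * 3.8460 * 22.6030 = 675.2811 kJ
Q_total = 2805.7261 kJ

2805.7261 kJ


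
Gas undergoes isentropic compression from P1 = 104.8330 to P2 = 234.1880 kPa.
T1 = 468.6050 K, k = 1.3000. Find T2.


(k-1)/k = 0.2308
(P2/P1)^exp = 1.2038
T2 = 468.6050 * 1.2038 = 564.1060 K

564.1060 K


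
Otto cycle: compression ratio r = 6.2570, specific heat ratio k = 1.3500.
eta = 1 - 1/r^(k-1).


r^(k-1) = 1.8999
eta = 1 - 1/1.8999 = 0.4737 = 47.3653%

47.3653%


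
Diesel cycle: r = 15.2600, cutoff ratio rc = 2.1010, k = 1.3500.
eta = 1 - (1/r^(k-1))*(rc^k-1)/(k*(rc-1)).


r^(k-1) = 2.5956
rc^k = 2.7244
eta = 0.5530 = 55.3029%

55.3029%


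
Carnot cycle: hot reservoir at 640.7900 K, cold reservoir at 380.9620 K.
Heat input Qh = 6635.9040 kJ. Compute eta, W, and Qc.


eta = 1 - 380.9620/640.7900 = 0.4055
W = 0.4055 * 6635.9040 = 2690.7312 kJ
Qc = 6635.9040 - 2690.7312 = 3945.1728 kJ

eta = 40.5481%, W = 2690.7312 kJ, Qc = 3945.1728 kJ


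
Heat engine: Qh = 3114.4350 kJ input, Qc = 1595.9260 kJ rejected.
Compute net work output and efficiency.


W = 3114.4350 - 1595.9260 = 1518.5090 kJ
eta = 1518.5090 / 3114.4350 = 0.4876 = 48.7571%

W = 1518.5090 kJ, eta = 48.7571%


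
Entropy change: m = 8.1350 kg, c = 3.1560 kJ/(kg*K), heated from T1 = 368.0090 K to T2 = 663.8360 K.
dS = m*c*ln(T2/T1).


T2/T1 = 1.8039
ln(T2/T1) = 0.5899
dS = 8.1350 * 3.1560 * 0.5899 = 15.1458 kJ/K

15.1458 kJ/K


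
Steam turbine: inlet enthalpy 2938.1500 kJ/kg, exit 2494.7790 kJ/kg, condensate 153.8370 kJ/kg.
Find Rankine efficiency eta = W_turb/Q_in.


W = 443.3710 kJ/kg
Q_in = 2784.3130 kJ/kg
eta = 0.1592 = 15.9239%

eta = 15.9239%


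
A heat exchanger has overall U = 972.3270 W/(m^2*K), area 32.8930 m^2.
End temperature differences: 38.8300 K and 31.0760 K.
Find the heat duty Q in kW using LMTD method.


LMTD = 34.8092 K
Q = 972.3270 * 32.8930 * 34.8092 = 1113293.3889 W = 1113.2934 kW

1113.2934 kW


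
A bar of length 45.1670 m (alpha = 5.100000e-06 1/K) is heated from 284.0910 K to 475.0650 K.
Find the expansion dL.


dT = 190.9740 K
dL = 5.100000e-06 * 45.1670 * 190.9740 = 0.043991 m
L_final = 45.210991 m

dL = 0.043991 m


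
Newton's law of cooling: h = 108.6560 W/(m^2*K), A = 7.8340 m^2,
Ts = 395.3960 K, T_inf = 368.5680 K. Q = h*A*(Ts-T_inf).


dT = 26.8280 K
Q = 108.6560 * 7.8340 * 26.8280 = 22836.2915 W

22836.2915 W


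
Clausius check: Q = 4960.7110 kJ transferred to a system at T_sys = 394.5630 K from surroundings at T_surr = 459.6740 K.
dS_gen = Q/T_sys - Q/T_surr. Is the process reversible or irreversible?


dS_sys = 4960.7110/394.5630 = 12.5727 kJ/K
dS_surr = -4960.7110/459.6740 = -10.7918 kJ/K
dS_gen = 12.5727 - 10.7918 = 1.7809 kJ/K (irreversible)

dS_gen = 1.7809 kJ/K, irreversible


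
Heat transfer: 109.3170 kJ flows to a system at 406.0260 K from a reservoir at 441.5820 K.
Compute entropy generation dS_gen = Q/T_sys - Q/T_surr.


dS_sys = 109.3170/406.0260 = 0.2692 kJ/K
dS_surr = -109.3170/441.5820 = -0.2476 kJ/K
dS_gen = 0.2692 - 0.2476 = 0.0217 kJ/K (irreversible)

dS_gen = 0.0217 kJ/K, irreversible


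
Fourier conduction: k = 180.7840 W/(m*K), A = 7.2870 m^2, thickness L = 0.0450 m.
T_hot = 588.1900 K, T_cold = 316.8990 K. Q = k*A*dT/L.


dT = 271.2910 K
Q = 180.7840 * 7.2870 * 271.2910 / 0.0450 = 7942032.0159 W

7942032.0159 W


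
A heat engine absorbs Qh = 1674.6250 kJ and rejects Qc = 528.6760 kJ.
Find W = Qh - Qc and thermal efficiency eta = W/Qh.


W = 1674.6250 - 528.6760 = 1145.9490 kJ
eta = 1145.9490 / 1674.6250 = 0.6843 = 68.4302%

W = 1145.9490 kJ, eta = 68.4302%


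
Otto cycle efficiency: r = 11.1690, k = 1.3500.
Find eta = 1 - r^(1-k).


r^(k-1) = 2.3270
eta = 1 - 1/2.3270 = 0.5703 = 57.0271%

57.0271%


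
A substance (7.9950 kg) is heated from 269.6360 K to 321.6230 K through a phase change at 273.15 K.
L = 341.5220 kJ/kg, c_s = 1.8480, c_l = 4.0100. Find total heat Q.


Q1 (sensible, solid) = 7.9950 * 1.8480 * 3.5140 = 51.9185 kJ
Q2 (latent) = 7.9950 * 341.5220 = 2730.4684 kJ
Q3 (sensible, liquid) = 7.9950 * 4.0100 * 48.4730 = 1554.0420 kJ
Q_total = 4336.4289 kJ

4336.4289 kJ


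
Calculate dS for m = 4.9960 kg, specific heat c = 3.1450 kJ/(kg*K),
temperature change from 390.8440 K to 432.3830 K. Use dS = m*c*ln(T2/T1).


T2/T1 = 1.1063
ln(T2/T1) = 0.1010
dS = 4.9960 * 3.1450 * 0.1010 = 1.5870 kJ/K

1.5870 kJ/K


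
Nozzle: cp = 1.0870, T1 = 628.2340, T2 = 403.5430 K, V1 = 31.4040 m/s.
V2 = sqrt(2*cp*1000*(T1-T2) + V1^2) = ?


dT = 224.6910 K
2*cp*1000*dT = 488478.2340
V1^2 = 986.2112
V2 = sqrt(489464.4452) = 699.6174 m/s

699.6174 m/s


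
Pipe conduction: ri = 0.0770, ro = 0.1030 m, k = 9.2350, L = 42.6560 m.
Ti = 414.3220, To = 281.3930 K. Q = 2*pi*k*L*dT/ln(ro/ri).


dT = 132.9290 K
ln(ro/ri) = 0.2909
Q = 2*pi*9.2350*42.6560*132.9290 / 0.2909 = 1130935.2237 W

1130935.2237 W


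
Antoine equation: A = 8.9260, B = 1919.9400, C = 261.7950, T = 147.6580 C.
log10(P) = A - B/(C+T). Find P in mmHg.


C+T = 409.4530
B/(C+T) = 4.6890
log10(P) = 8.9260 - 4.6890 = 4.2370
P = 10^4.2370 = 17256.9345 mmHg

17256.9345 mmHg


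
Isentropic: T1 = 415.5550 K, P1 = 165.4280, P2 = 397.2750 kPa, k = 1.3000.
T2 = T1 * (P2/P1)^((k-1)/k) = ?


(k-1)/k = 0.2308
(P2/P1)^exp = 1.2241
T2 = 415.5550 * 1.2241 = 508.6653 K

508.6653 K


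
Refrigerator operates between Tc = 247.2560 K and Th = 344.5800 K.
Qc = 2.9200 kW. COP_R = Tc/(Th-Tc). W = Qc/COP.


COP = 247.2560 / 97.3240 = 2.5405
W = 2.9200 / 2.5405 = 1.1494 kW

COP = 2.5405, W = 1.1494 kW


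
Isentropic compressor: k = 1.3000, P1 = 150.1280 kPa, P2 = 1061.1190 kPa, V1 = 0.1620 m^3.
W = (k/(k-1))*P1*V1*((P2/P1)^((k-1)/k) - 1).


(k-1)/k = 0.2308
(P2/P1)^exp = 1.5703
W = 4.3333 * 150.1280 * 0.1620 * (1.5703 - 1) = 60.1077 kJ

60.1077 kJ


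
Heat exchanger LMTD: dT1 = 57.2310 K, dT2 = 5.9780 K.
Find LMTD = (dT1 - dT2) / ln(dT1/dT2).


dT1/dT2 = 9.5736
ln(dT1/dT2) = 2.2590
LMTD = 51.2530 / 2.2590 = 22.6883 K

22.6883 K


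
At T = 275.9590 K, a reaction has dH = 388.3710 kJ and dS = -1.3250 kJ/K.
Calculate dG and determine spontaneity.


T*dS = 275.9590 * -1.3250 = -365.6457 kJ
dG = 388.3710 + 365.6457 = 754.0167 kJ (non-spontaneous)

dG = 754.0167 kJ, non-spontaneous


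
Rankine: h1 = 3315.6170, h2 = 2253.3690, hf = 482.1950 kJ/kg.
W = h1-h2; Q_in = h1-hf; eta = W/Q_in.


W = 1062.2480 kJ/kg
Q_in = 2833.4220 kJ/kg
eta = 0.3749 = 37.4899%

eta = 37.4899%


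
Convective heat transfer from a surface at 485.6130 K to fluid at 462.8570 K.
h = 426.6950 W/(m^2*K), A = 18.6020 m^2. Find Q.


dT = 22.7560 K
Q = 426.6950 * 18.6020 * 22.7560 = 180623.0282 W

180623.0282 W


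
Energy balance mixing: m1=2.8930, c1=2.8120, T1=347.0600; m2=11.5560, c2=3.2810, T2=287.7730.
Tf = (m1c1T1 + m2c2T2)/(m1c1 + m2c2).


num = 13734.3546
den = 46.0504
Tf = 298.2465 K

298.2465 K


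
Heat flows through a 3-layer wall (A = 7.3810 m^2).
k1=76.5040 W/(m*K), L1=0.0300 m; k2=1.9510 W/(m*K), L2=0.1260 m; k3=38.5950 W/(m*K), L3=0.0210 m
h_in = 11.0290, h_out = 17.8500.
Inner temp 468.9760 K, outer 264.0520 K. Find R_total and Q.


R_conv_in = 1/(11.0290*7.3810) = 0.0123
R_1 = 0.0300/(76.5040*7.3810) = 5.3128e-05
R_2 = 0.1260/(1.9510*7.3810) = 0.0087
R_3 = 0.0210/(38.5950*7.3810) = 7.3718e-05
R_conv_out = 1/(17.8500*7.3810) = 0.0076
R_total = 0.0288 K/W
Q = 204.9240 / 0.0288 = 7127.5486 W

R_total = 0.0288 K/W, Q = 7127.5486 W


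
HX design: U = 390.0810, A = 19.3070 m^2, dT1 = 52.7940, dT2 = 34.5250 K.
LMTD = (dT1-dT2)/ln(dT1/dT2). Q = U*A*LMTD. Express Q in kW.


LMTD = 43.0148 K
Q = 390.0810 * 19.3070 * 43.0148 = 323957.4318 W = 323.9574 kW

323.9574 kW


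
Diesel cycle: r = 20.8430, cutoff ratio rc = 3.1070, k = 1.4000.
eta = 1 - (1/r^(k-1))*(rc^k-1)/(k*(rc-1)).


r^(k-1) = 3.3696
rc^k = 4.8896
eta = 0.6087 = 60.8678%

60.8678%


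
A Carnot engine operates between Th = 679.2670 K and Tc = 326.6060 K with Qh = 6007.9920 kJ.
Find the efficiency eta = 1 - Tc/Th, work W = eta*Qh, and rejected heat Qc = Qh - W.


eta = 1 - 326.6060/679.2670 = 0.5192
W = 0.5192 * 6007.9920 = 3119.2218 kJ
Qc = 6007.9920 - 3119.2218 = 2888.7702 kJ

eta = 51.9179%, W = 3119.2218 kJ, Qc = 2888.7702 kJ


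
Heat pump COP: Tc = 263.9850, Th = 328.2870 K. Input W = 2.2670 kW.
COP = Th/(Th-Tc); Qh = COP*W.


COP = 328.2870 / 64.3020 = 5.1054
Qh = 5.1054 * 2.2670 = 11.5739 kW

COP = 5.1054, Qh = 11.5739 kW


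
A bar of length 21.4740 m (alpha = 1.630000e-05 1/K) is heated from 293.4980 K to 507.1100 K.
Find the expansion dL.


dT = 213.6120 K
dL = 1.630000e-05 * 21.4740 * 213.6120 = 0.074770 m
L_final = 21.548770 m

dL = 0.074770 m


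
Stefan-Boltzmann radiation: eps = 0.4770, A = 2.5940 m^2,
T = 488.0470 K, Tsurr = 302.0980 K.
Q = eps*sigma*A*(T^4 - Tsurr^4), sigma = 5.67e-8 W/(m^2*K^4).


T^4 = 5.6734e+10
Tsurr^4 = 8.3290e+09
Q = 0.4770 * 5.67e-8 * 2.5940 * 4.8405e+10 = 3395.9839 W

3395.9839 W


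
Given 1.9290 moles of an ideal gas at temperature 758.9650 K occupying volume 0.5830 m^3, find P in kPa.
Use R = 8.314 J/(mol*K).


P = nRT/V = 1.9290 * 8.314 * 758.9650 / 0.5830
= 12172.0575 / 0.5830 = 20878.3148 Pa = 20.8783 kPa

20.8783 kPa


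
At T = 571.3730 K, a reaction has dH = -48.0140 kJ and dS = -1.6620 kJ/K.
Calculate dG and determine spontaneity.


T*dS = 571.3730 * -1.6620 = -949.6219 kJ
dG = -48.0140 + 949.6219 = 901.6079 kJ (non-spontaneous)

dG = 901.6079 kJ, non-spontaneous


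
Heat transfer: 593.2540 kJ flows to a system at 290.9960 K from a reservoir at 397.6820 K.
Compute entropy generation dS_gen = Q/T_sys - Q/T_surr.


dS_sys = 593.2540/290.9960 = 2.0387 kJ/K
dS_surr = -593.2540/397.6820 = -1.4918 kJ/K
dS_gen = 2.0387 - 1.4918 = 0.5469 kJ/K (irreversible)

dS_gen = 0.5469 kJ/K, irreversible


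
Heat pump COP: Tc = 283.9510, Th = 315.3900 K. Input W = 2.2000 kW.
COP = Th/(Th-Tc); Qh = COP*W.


COP = 315.3900 / 31.4390 = 10.0318
Qh = 10.0318 * 2.2000 = 22.0700 kW

COP = 10.0318, Qh = 22.0700 kW


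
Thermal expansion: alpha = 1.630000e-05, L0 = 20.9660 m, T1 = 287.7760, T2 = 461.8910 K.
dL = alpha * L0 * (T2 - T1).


dT = 174.1150 K
dL = 1.630000e-05 * 20.9660 * 174.1150 = 0.059503 m
L_final = 21.025503 m

dL = 0.059503 m


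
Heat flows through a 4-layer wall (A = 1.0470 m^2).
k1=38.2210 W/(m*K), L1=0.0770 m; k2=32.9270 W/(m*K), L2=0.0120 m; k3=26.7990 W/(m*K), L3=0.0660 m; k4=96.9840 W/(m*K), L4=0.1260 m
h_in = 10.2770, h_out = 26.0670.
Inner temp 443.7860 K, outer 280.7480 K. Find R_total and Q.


R_conv_in = 1/(10.2770*1.0470) = 0.0929
R_1 = 0.0770/(38.2210*1.0470) = 0.0019
R_2 = 0.0120/(32.9270*1.0470) = 0.0003
R_3 = 0.0660/(26.7990*1.0470) = 0.0024
R_4 = 0.1260/(96.9840*1.0470) = 0.0012
R_conv_out = 1/(26.0670*1.0470) = 0.0366
R_total = 0.1354 K/W
Q = 163.0380 / 0.1354 = 1203.7429 W

R_total = 0.1354 K/W, Q = 1203.7429 W


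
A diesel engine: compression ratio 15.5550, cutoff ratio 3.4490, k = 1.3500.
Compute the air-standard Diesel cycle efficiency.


r^(k-1) = 2.6131
rc^k = 5.3197
eta = 0.5000 = 49.9994%

49.9994%


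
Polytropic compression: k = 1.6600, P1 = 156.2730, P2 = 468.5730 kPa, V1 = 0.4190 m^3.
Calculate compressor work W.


(k-1)/k = 0.3976
(P2/P1)^exp = 1.5474
W = 2.5152 * 156.2730 * 0.4190 * (1.5474 - 1) = 90.1535 kJ

90.1535 kJ


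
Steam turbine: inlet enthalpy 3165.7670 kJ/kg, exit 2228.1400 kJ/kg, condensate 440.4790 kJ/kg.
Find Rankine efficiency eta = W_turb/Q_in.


W = 937.6270 kJ/kg
Q_in = 2725.2880 kJ/kg
eta = 0.3440 = 34.4047%

eta = 34.4047%


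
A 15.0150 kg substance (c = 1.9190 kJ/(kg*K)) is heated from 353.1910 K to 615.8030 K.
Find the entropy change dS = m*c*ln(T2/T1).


T2/T1 = 1.7435
ln(T2/T1) = 0.5559
dS = 15.0150 * 1.9190 * 0.5559 = 16.0181 kJ/K

16.0181 kJ/K


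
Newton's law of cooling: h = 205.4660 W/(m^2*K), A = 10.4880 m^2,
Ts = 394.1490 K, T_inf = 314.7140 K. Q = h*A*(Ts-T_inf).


dT = 79.4350 K
Q = 205.4660 * 10.4880 * 79.4350 = 171176.6587 W

171176.6587 W


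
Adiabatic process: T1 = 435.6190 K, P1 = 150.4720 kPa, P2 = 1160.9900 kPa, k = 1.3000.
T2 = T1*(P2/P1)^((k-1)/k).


(k-1)/k = 0.2308
(P2/P1)^exp = 1.6024
T2 = 435.6190 * 1.6024 = 698.0478 K

698.0478 K


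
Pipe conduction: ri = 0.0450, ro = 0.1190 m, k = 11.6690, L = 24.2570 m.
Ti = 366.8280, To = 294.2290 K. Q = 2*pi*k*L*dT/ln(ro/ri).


dT = 72.5990 K
ln(ro/ri) = 0.9725
Q = 2*pi*11.6690*24.2570*72.5990 / 0.9725 = 132772.7775 W

132772.7775 W


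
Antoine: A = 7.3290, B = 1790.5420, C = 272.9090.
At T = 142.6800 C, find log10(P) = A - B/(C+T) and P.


C+T = 415.5890
B/(C+T) = 4.3084
log10(P) = 7.3290 - 4.3084 = 3.0206
P = 10^3.0206 = 1048.4696 mmHg

1048.4696 mmHg


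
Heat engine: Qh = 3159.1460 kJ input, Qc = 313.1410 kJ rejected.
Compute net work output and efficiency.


W = 3159.1460 - 313.1410 = 2846.0050 kJ
eta = 2846.0050 / 3159.1460 = 0.9009 = 90.0878%

W = 2846.0050 kJ, eta = 90.0878%


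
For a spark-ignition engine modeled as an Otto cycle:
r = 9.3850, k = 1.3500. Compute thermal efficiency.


r^(k-1) = 2.1895
eta = 1 - 1/2.1895 = 0.5433 = 54.3282%

54.3282%


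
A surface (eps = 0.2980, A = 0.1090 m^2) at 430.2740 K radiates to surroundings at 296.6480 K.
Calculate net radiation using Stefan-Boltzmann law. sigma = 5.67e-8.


T^4 = 3.4275e+10
Tsurr^4 = 7.7440e+09
Q = 0.2980 * 5.67e-8 * 0.1090 * 2.6531e+10 = 48.8633 W

48.8633 W


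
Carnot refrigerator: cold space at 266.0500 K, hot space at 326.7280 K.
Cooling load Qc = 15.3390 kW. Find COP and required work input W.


COP = 266.0500 / 60.6780 = 4.3846
W = 15.3390 / 4.3846 = 3.4984 kW

COP = 4.3846, W = 3.4984 kW


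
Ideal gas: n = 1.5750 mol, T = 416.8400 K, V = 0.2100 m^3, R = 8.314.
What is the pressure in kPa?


P = nRT/V = 1.5750 * 8.314 * 416.8400 / 0.2100
= 5458.3322 / 0.2100 = 25992.0582 Pa = 25.9921 kPa

25.9921 kPa


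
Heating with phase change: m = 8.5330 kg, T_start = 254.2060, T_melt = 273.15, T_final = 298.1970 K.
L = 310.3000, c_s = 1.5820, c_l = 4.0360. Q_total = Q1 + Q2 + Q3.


Q1 (sensible, solid) = 8.5330 * 1.5820 * 18.9440 = 255.7290 kJ
Q2 (latent) = 8.5330 * 310.3000 = 2647.7899 kJ
Q3 (sensible, liquid) = 8.5330 * 4.0360 * 25.0470 = 862.5983 kJ
Q_total = 3766.1172 kJ

3766.1172 kJ


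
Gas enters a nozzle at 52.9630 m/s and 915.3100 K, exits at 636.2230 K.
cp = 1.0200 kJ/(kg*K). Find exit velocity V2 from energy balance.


dT = 279.0870 K
2*cp*1000*dT = 569337.4800
V1^2 = 2805.0794
V2 = sqrt(572142.5594) = 756.4011 m/s

756.4011 m/s


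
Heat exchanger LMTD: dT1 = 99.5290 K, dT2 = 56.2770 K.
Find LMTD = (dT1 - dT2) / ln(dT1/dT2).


dT1/dT2 = 1.7686
ln(dT1/dT2) = 0.5702
LMTD = 43.2520 / 0.5702 = 75.8590 K

75.8590 K


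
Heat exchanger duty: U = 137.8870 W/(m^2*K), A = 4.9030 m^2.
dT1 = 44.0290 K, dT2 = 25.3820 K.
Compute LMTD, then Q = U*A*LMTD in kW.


LMTD = 33.8539 K
Q = 137.8870 * 4.9030 * 33.8539 = 22887.2574 W = 22.8873 kW

22.8873 kW


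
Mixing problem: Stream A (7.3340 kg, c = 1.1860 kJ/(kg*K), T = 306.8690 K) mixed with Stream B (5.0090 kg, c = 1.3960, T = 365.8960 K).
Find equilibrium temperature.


num = 5227.7358
den = 15.6907
Tf = 333.1744 K

333.1744 K


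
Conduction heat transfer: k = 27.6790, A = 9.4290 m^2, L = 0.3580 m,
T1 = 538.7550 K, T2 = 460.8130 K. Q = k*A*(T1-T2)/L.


dT = 77.9420 K
Q = 27.6790 * 9.4290 * 77.9420 / 0.3580 = 56820.4345 W

56820.4345 W


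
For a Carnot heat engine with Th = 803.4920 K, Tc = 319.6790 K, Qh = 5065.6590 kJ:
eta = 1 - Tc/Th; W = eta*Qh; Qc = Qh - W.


eta = 1 - 319.6790/803.4920 = 0.6021
W = 0.6021 * 5065.6590 = 3050.2254 kJ
Qc = 5065.6590 - 3050.2254 = 2015.4336 kJ

eta = 60.2138%, W = 3050.2254 kJ, Qc = 2015.4336 kJ


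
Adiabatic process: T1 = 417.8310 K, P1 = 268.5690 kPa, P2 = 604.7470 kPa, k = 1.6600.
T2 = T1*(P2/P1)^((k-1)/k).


(k-1)/k = 0.3976
(P2/P1)^exp = 1.3809
T2 = 417.8310 * 1.3809 = 576.9768 K

576.9768 K


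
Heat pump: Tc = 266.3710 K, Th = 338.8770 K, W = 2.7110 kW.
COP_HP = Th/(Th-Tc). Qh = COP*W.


COP = 338.8770 / 72.5060 = 4.6738
Qh = 4.6738 * 2.7110 = 12.6706 kW

COP = 4.6738, Qh = 12.6706 kW


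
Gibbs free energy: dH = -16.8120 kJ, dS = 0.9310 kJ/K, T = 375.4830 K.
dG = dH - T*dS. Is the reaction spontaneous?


T*dS = 375.4830 * 0.9310 = 349.5747 kJ
dG = -16.8120 - 349.5747 = -366.3867 kJ (spontaneous)

dG = -366.3867 kJ, spontaneous


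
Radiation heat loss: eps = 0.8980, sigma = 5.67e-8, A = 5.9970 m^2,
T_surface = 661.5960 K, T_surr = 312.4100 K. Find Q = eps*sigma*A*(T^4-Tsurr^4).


T^4 = 1.9159e+11
Tsurr^4 = 9.5258e+09
Q = 0.8980 * 5.67e-8 * 5.9970 * 1.8206e+11 = 55592.5593 W

55592.5593 W


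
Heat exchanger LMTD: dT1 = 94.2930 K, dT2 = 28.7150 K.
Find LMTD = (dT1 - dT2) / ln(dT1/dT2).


dT1/dT2 = 3.2838
ln(dT1/dT2) = 1.1890
LMTD = 65.5780 / 1.1890 = 55.1545 K

55.1545 K


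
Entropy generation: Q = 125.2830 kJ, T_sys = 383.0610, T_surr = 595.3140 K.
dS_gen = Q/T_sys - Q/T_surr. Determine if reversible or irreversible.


dS_sys = 125.2830/383.0610 = 0.3271 kJ/K
dS_surr = -125.2830/595.3140 = -0.2104 kJ/K
dS_gen = 0.3271 - 0.2104 = 0.1166 kJ/K (irreversible)

dS_gen = 0.1166 kJ/K, irreversible


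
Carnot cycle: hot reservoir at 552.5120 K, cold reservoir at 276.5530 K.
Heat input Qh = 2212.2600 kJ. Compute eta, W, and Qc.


eta = 1 - 276.5530/552.5120 = 0.4995
W = 0.4995 * 2212.2600 = 1104.9408 kJ
Qc = 2212.2600 - 1104.9408 = 1107.3192 kJ

eta = 49.9462%, W = 1104.9408 kJ, Qc = 1107.3192 kJ


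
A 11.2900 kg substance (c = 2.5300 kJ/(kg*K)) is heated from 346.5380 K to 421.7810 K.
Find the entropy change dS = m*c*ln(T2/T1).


T2/T1 = 1.2171
ln(T2/T1) = 0.1965
dS = 11.2900 * 2.5300 * 0.1965 = 5.6126 kJ/K

5.6126 kJ/K


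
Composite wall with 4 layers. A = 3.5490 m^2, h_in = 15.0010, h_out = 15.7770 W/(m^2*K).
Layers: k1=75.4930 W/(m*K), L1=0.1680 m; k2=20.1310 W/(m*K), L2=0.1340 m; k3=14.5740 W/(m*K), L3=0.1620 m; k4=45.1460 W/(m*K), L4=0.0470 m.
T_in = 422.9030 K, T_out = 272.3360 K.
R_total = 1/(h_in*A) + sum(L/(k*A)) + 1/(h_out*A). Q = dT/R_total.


R_conv_in = 1/(15.0010*3.5490) = 0.0188
R_1 = 0.1680/(75.4930*3.5490) = 0.0006
R_2 = 0.1340/(20.1310*3.5490) = 0.0019
R_3 = 0.1620/(14.5740*3.5490) = 0.0031
R_4 = 0.0470/(45.1460*3.5490) = 0.0003
R_conv_out = 1/(15.7770*3.5490) = 0.0179
R_total = 0.0426 K/W
Q = 150.5670 / 0.0426 = 3536.8520 W

R_total = 0.0426 K/W, Q = 3536.8520 W


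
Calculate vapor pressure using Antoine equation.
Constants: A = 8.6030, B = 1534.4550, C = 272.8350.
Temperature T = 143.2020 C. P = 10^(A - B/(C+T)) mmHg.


C+T = 416.0370
B/(C+T) = 3.6883
log10(P) = 8.6030 - 3.6883 = 4.9147
P = 10^4.9147 = 82173.9745 mmHg

82173.9745 mmHg


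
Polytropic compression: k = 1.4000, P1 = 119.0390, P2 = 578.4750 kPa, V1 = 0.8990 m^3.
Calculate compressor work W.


(k-1)/k = 0.2857
(P2/P1)^exp = 1.5710
W = 3.5000 * 119.0390 * 0.8990 * (1.5710 - 1) = 213.8633 kJ

213.8633 kJ


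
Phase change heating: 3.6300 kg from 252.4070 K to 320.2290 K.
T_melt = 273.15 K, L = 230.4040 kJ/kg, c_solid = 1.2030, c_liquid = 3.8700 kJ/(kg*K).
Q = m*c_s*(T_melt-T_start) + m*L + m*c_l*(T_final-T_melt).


Q1 (sensible, solid) = 3.6300 * 1.2030 * 20.7430 = 90.5824 kJ
Q2 (latent) = 3.6300 * 230.4040 = 836.3665 kJ
Q3 (sensible, liquid) = 3.6300 * 3.8700 * 47.0790 = 661.3705 kJ
Q_total = 1588.3194 kJ

1588.3194 kJ


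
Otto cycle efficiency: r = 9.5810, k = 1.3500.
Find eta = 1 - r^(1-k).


r^(k-1) = 2.2054
eta = 1 - 1/2.2054 = 0.5466 = 54.6574%

54.6574%


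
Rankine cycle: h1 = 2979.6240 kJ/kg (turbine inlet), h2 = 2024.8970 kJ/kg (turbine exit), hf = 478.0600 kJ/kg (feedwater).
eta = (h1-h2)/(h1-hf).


W = 954.7270 kJ/kg
Q_in = 2501.5640 kJ/kg
eta = 0.3817 = 38.1652%

eta = 38.1652%


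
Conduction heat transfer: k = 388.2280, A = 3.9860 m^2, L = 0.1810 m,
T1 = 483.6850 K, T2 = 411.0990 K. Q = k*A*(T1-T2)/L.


dT = 72.5860 K
Q = 388.2280 * 3.9860 * 72.5860 / 0.1810 = 620580.9480 W

620580.9480 W


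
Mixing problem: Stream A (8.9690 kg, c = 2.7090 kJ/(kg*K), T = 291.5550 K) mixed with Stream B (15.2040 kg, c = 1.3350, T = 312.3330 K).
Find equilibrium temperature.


num = 13423.4471
den = 44.5944
Tf = 301.0122 K

301.0122 K


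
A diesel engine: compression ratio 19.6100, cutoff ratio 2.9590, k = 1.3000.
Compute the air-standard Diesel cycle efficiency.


r^(k-1) = 2.4420
rc^k = 4.0972
eta = 0.5020 = 50.1976%

50.1976%


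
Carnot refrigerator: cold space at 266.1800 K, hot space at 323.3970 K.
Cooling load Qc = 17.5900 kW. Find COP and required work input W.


COP = 266.1800 / 57.2170 = 4.6521
W = 17.5900 / 4.6521 = 3.7811 kW

COP = 4.6521, W = 3.7811 kW


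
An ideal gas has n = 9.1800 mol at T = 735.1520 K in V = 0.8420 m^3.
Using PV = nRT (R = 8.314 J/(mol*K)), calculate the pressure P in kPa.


P = nRT/V = 9.1800 * 8.314 * 735.1520 / 0.8420
= 56108.6532 / 0.8420 = 66637.3554 Pa = 66.6374 kPa

66.6374 kPa


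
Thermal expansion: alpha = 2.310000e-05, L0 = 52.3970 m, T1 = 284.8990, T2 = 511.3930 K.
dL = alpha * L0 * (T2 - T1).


dT = 226.4940 K
dL = 2.310000e-05 * 52.3970 * 226.4940 = 0.274142 m
L_final = 52.671142 m

dL = 0.274142 m


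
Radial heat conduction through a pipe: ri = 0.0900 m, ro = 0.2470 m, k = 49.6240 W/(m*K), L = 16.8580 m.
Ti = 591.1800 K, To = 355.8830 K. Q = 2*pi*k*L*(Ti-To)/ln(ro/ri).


dT = 235.2970 K
ln(ro/ri) = 1.0096
Q = 2*pi*49.6240*16.8580*235.2970 / 1.0096 = 1225050.2725 W

1225050.2725 W


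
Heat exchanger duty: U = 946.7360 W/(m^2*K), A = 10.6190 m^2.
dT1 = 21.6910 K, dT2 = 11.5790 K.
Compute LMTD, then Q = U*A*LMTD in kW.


LMTD = 16.1095 K
Q = 946.7360 * 10.6190 * 16.1095 = 161955.0368 W = 161.9550 kW

161.9550 kW


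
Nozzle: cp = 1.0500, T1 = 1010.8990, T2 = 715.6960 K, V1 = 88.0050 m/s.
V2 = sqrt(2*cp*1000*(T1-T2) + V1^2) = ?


dT = 295.2030 K
2*cp*1000*dT = 619926.3000
V1^2 = 7744.8800
V2 = sqrt(627671.1800) = 792.2570 m/s

792.2570 m/s


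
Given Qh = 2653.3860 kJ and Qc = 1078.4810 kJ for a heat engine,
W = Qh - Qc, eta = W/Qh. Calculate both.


W = 2653.3860 - 1078.4810 = 1574.9050 kJ
eta = 1574.9050 / 2653.3860 = 0.5935 = 59.3545%

W = 1574.9050 kJ, eta = 59.3545%


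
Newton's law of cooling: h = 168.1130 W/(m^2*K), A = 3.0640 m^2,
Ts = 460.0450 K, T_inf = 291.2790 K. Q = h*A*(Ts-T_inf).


dT = 168.7660 K
Q = 168.1130 * 3.0640 * 168.7660 = 86931.0682 W

86931.0682 W


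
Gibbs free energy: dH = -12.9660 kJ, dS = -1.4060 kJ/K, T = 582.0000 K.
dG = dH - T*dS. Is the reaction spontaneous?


T*dS = 582.0000 * -1.4060 = -818.2920 kJ
dG = -12.9660 + 818.2920 = 805.3260 kJ (non-spontaneous)

dG = 805.3260 kJ, non-spontaneous


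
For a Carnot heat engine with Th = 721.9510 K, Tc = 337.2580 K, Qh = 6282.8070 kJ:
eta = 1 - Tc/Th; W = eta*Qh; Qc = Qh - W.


eta = 1 - 337.2580/721.9510 = 0.5329
W = 0.5329 * 6282.8070 = 3347.8060 kJ
Qc = 6282.8070 - 3347.8060 = 2935.0010 kJ

eta = 53.2852%, W = 3347.8060 kJ, Qc = 2935.0010 kJ


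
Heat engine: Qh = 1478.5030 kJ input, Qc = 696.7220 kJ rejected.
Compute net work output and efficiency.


W = 1478.5030 - 696.7220 = 781.7810 kJ
eta = 781.7810 / 1478.5030 = 0.5288 = 52.8765%

W = 781.7810 kJ, eta = 52.8765%


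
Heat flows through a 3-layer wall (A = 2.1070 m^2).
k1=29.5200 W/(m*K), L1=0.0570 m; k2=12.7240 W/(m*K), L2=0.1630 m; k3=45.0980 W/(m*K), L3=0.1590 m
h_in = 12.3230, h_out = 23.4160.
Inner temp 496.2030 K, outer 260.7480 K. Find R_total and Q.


R_conv_in = 1/(12.3230*2.1070) = 0.0385
R_1 = 0.0570/(29.5200*2.1070) = 0.0009
R_2 = 0.1630/(12.7240*2.1070) = 0.0061
R_3 = 0.1590/(45.0980*2.1070) = 0.0017
R_conv_out = 1/(23.4160*2.1070) = 0.0203
R_total = 0.0675 K/W
Q = 235.4550 / 0.0675 = 3490.6913 W

R_total = 0.0675 K/W, Q = 3490.6913 W


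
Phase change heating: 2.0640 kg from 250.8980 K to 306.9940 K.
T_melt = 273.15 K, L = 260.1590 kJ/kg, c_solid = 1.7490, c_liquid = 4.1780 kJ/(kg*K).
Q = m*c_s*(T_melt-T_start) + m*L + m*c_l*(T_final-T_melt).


Q1 (sensible, solid) = 2.0640 * 1.7490 * 22.2520 = 80.3283 kJ
Q2 (latent) = 2.0640 * 260.1590 = 536.9682 kJ
Q3 (sensible, liquid) = 2.0640 * 4.1780 * 33.8440 = 291.8501 kJ
Q_total = 909.1466 kJ

909.1466 kJ
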